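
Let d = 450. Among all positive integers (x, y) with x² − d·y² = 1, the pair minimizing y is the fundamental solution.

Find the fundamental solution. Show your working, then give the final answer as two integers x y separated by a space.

[21; 4,1,2,4,2,1,4,42] for √450; ℓ=8 ⇒ convergent index 7
k=0  a_k=21  p_k/q_k = 21/1
k=1  a_k=4  p_k/q_k = 85/4
k=2  a_k=1  p_k/q_k = 106/5
k=3  a_k=2  p_k/q_k = 297/14
k=4  a_k=4  p_k/q_k = 1294/61
k=5  a_k=2  p_k/q_k = 2885/136
k=6  a_k=1  p_k/q_k = 4179/197
k=7  a_k=4  p_k/q_k = 19601/924
fundamental: x₁=19601, y₁=924  (since 384199201 − 450·853776 = 1)

19601 924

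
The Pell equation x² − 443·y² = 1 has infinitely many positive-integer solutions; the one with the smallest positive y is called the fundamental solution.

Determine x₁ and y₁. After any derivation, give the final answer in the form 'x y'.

442 21

√443 = [21; 21,42, …], period ℓ=2 (even) → k=1
i=0: a=21 ⇒ p=21, q=1
i=1: a=21 ⇒ p=442, q=21
→ (442, 21).  Check: 442²=195364, 443·21²=195363, difference 1.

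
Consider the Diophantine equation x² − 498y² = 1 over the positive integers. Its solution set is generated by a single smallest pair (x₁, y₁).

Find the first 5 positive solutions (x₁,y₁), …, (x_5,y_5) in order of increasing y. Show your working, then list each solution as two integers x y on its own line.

[22; 3,6,22,6,3,44] for √498; ℓ=6 ⇒ convergent index 5
step 0: (22, 1)  from 22·(1,0) + (0,1)
step 1: (67, 3)  from 3·(22,1) + (1,0)
step 2: (424, 19)  from 6·(67,3) + (22,1)
step 3: (9395, 421)  from 22·(424,19) + (67,3)
step 4: (56794, 2545)  from 6·(9395,421) + (424,19)
step 5: (179777, 8056)  from 3·(56794,2545) + (9395,421)
→ (179777, 8056).  Check: 179777²=32319769729, 498·8056²=32319769728, difference 1.
k=2:  x_2 = 179777·179777+498·8056·8056 = 64639539457,  y_2 = 179777·8056+8056·179777 = 2896567024
k=3:  x_3 = 179777·64639539457+498·8056·2896567024 = 23241404969742401,  y_3 = 179777·2896567024+8056·64639539457 = 1041472259739240
k=4:  x_4 = 179777·23241404969742401+498·8056·1041472259739240 = 8356540122426119709697,  y_4 = 179777·1041472259739240+8056·23241404969742401 = 374465516875386131936
k=5:  x_5 = 179777·8356540122426119709697+498·8056·374465516875386131936 = 3004627427155559641130652737,  y_5 = 179777·374465516875386131936+8056·8356540122426119709697 = 134640574453571113022377304

179777 8056
64639539457 2896567024
23241404969742401 1041472259739240
8356540122426119709697 374465516875386131936
3004627427155559641130652737 134640574453571113022377304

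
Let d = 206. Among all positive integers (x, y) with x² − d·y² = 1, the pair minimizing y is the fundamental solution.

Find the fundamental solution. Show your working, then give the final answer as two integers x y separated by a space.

d=206: √d = [14; 2,1,5,14,5,1,2,28] (ℓ=8, even), read p_7/q_7
a_0=14:  p_0=14·1+0=14,  q_0=14·0+1=1
a_1=2:  p_1=2·14+1=29,  q_1=2·1+0=2
a_2=1:  p_2=1·29+14=43,  q_2=1·2+1=3
…
a_4=14:  p_4=14·244+43=3459,  q_4=14·17+3=241
a_5=5:  p_5=5·3459+244=17539,  q_5=5·241+17=1222
a_6=1:  p_6=1·17539+3459=20998,  q_6=1·1222+241=1463
a_7=2:  p_7=2·20998+17539=59535,  q_7=2·1463+1222=4148
fundamental: x₁=59535, y₁=4148  (since 3544416225 − 206·17205904 = 1)

59535 4148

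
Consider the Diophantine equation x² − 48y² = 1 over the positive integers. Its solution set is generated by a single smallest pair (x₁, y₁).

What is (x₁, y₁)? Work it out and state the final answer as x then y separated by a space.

[6; 1,12] for √48; ℓ=2 ⇒ convergent index 1
k=0  a_k=6  p_k/q_k = 6/1
k=1  a_k=1  p_k/q_k = 7/1
fundamental: x₁=7, y₁=1  (since 49 − 48·1 = 1)

7 1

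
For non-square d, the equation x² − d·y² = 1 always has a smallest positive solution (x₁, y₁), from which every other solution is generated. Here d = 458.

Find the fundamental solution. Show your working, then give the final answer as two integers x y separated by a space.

√458 → a₀=21, period (2,2,42); ℓ=3 odd so k=5
k=0  a_k=21  p_k/q_k = 21/1
k=1  a_k=2  p_k/q_k = 43/2
…
k=3  a_k=42  p_k/q_k = 4537/212
k=4  a_k=2  p_k/q_k = 9181/429
k=5  a_k=2  p_k/q_k = 22899/1070
fundamental: x₁=22899, y₁=1070  (since 524364201 − 458·1144900 = 1)

22899 1070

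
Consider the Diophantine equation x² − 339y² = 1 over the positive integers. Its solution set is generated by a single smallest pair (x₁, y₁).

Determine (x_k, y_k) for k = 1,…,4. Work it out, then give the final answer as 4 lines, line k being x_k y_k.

97970 5321
19196241799 1042596740
3761311617998090 204286405230279
736991398411349512801 40027878239778270520

[18; 2,2,2,1,17,1,2,2,2,36] for √339; ℓ=10 ⇒ convergent index 9
a_0=18:  p_0=18·1+0=18,  q_0=18·0+1=1
…
a_2=2:  p_2=2·37+18=92,  q_2=2·2+1=5
…
a_5=17:  p_5=17·313+221=5542,  q_5=17·17+12=301
a_6=1:  p_6=1·5542+313=5855,  q_6=1·301+17=318
a_7=2:  p_7=2·5855+5542=17252,  q_7=2·318+301=937
a_8=2:  p_8=2·17252+5855=40359,  q_8=2·937+318=2192
a_9=2:  p_9=2·40359+17252=97970,  q_9=2·2192+937=5321
fundamental: x₁=97970, y₁=5321  (since 9598120900 − 339·28313041 = 1)
(x_2, y_2) = (97970·97970 + 339·5321·5321, 97970·5321 + 5321·97970) = (19196241799, 1042596740)
(x_3, y_3) = (97970·19196241799 + 339·5321·1042596740, 97970·1042596740 + 5321·19196241799) = (3761311617998090, 204286405230279)
(x_4, y_4) = (97970·3761311617998090 + 339·5321·204286405230279, 97970·204286405230279 + 5321·3761311617998090) = (736991398411349512801, 40027878239778270520)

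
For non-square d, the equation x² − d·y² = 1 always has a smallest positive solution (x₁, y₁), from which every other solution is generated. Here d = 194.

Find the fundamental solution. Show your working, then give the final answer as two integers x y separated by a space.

√194 → a₀=13, period (1,12,1,26); ℓ=4 even so k=3
i=0: a=13 ⇒ p=13, q=1
…
i=2: a=12 ⇒ p=181, q=13
i=3: a=1 ⇒ p=195, q=14
fundamental: x₁=195, y₁=14  (since 38025 − 194·196 = 1)

195 14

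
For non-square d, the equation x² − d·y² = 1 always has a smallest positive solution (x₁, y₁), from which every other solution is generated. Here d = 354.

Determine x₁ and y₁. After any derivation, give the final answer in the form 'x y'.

258065 13716

√354 = [18; 1,4,2,2,18,2,2,4,1,36, …], period ℓ=10 (even) → k=9
a_0=18:  p_0=18·1+0=18,  q_0=18·0+1=1
a_1=1:  p_1=1·18+1=19,  q_1=1·1+0=1
a_2=4:  p_2=4·19+18=94,  q_2=4·1+1=5
…
a_8=4:  p_8=4·47771+19210=210294,  q_8=4·2539+1021=11177
a_9=1:  p_9=1·210294+47771=258065,  q_9=1·11177+2539=13716
(x₁, y₁) = (258065, 13716);  258065² − 354·13716² = 1 ✓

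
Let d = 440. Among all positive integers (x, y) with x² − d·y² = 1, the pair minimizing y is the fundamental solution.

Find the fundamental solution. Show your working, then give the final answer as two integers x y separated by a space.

21 1

d=440: √d = [20; 1,40] (ℓ=2, even), read p_1/q_1
step 0: (20, 1)  from 20·(1,0) + (0,1)
step 1: (21, 1)  from 1·(20,1) + (1,0)
(x₁, y₁) = (21, 1);  21² − 440·1² = 1 ✓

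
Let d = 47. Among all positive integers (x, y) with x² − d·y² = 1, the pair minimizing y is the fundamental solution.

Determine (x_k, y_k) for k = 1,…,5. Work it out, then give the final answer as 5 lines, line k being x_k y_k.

√47 = [6; 1,5,1,12, …], period ℓ=4 (even) → k=3
k=0  a_k=6  p_k/q_k = 6/1
k=1  a_k=1  p_k/q_k = 7/1
k=2  a_k=5  p_k/q_k = 41/6
k=3  a_k=1  p_k/q_k = 48/7
fundamental: x₁=48, y₁=7  (since 2304 − 47·49 = 1)
k=2:  x_2 = 48·48+47·7·7 = 4607,  y_2 = 48·7+7·48 = 672
k=3:  x_3 = 48·4607+47·7·672 = 442224,  y_3 = 48·672+7·4607 = 64505
k=4:  x_4 = 48·442224+47·7·64505 = 42448897,  y_4 = 48·64505+7·442224 = 6191808
k=5:  x_5 = 48·42448897+47·7·6191808 = 4074651888,  y_5 = 48·6191808+7·42448897 = 594349063

48 7
4607 672
442224 64505
42448897 6191808
4074651888 594349063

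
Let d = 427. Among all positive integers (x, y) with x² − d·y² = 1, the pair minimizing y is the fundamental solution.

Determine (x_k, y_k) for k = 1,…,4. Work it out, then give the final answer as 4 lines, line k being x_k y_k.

[20; 1,1,1,40] for √427; ℓ=4 ⇒ convergent index 3
k=0  a_k=20  p_k/q_k = 20/1
…
k=2  a_k=1  p_k/q_k = 41/2
k=3  a_k=1  p_k/q_k = 62/3
→ (62, 3).  Check: 62²=3844, 427·3²=3843, difference 1.
n=2: (62,3)∘(62,3) = (62·62+427·3·3, 62·3+3·62) = (7687,372)
n=3: (7687,372)∘(62,3) = (62·7687+427·3·372, 62·372+3·7687) = (953126,46125)
n=4: (953126,46125)∘(62,3) = (62·953126+427·3·46125, 62·46125+3·953126) = (118179937,5719128)

62 3
7687 372
953126 46125
118179937 5719128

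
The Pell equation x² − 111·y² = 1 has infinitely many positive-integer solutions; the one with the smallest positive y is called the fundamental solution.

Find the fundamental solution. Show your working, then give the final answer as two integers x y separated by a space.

√111 = [10; 1,1,6,1,1,20, …], period ℓ=6 (even) → k=5
k=0  a_k=10  p_k/q_k = 10/1
k=1  a_k=1  p_k/q_k = 11/1
…
k=3  a_k=6  p_k/q_k = 137/13
k=4  a_k=1  p_k/q_k = 158/15
k=5  a_k=1  p_k/q_k = 295/28
(x₁, y₁) = (295, 28);  295² − 111·28² = 1 ✓

295 28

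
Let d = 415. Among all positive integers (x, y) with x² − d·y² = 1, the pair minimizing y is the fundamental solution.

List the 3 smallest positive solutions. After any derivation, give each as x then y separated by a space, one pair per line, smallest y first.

18412804 903849
678062702284831 33284788965192
24970071273761872339444 1225732590794885332887

√415 = [20; 2,1,2,4,6,…,1,2,40, …], period ℓ=16 (even) → k=15
a_0=20:  p_0=20·1+0=20,  q_0=20·0+1=1
…
a_2=1:  p_2=1·41+20=61,  q_2=1·2+1=3
a_3=2:  p_3=2·61+41=163,  q_3=2·3+2=8
a_4=4:  p_4=4·163+61=713,  q_4=4·8+3=35
…
a_6=1:  p_6=1·4441+713=5154,  q_6=1·218+35=253
a_7=1:  p_7=1·5154+4441=9595,  q_7=1·253+218=471
a_8=3:  p_8=3·9595+5154=33939,  q_8=3·471+253=1666
a_9=1:  p_9=1·33939+9595=43534,  q_9=1·1666+471=2137
…
a_11=6:  p_11=6·77473+43534=508372,  q_11=6·3803+2137=24955
a_12=4:  p_12=4·508372+77473=2110961,  q_12=4·24955+3803=103623
a_13=2:  p_13=2·2110961+508372=4730294,  q_13=2·103623+24955=232201
a_14=1:  p_14=1·4730294+2110961=6841255,  q_14=1·232201+103623=335824
a_15=2:  p_15=2·6841255+4730294=18412804,  q_15=2·335824+232201=903849
(x₁, y₁) = (18412804, 903849);  18412804² − 415·903849² = 1 ✓
k=2:  x_2 = 18412804·18412804+415·903849·903849 = 678062702284831,  y_2 = 18412804·903849+903849·18412804 = 33284788965192
k=3:  x_3 = 18412804·678062702284831+415·903849·33284788965192 = 24970071273761872339444,  y_3 = 18412804·33284788965192+903849·678062702284831 = 1225732590794885332887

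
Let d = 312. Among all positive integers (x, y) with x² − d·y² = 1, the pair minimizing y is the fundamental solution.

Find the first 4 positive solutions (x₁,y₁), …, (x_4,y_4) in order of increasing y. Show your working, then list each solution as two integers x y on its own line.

53 3
5617 318
595349 33705
63101377 3572412

[17; 1,1,1,34] for √312; ℓ=4 ⇒ convergent index 3
i=0: a=17 ⇒ p=17, q=1
i=1: a=1 ⇒ p=18, q=1
i=2: a=1 ⇒ p=35, q=2
i=3: a=1 ⇒ p=53, q=3
(x₁, y₁) = (53, 3);  53² − 312·3² = 1 ✓
n=2: (53,3)∘(53,3) = (53·53+312·3·3, 53·3+3·53) = (5617,318)
n=3: (5617,318)∘(53,3) = (53·5617+312·3·318, 53·318+3·5617) = (595349,33705)
n=4: (595349,33705)∘(53,3) = (53·595349+312·3·33705, 53·33705+3·595349) = (63101377,3572412)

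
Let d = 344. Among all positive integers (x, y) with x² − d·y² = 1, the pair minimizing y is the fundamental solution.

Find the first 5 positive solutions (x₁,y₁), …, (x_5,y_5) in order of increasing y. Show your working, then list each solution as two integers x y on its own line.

10405 561
216528049 11674410
4505948689285 242944471539
93768792007492801 5055674441052180
1951328557169976499525 105208584875351394261

d=344: √d = [18; 1,1,4,1,3,1,4,1,1,36] (ℓ=10, even), read p_9/q_9
a_0=18:  p_0=18·1+0=18,  q_0=18·0+1=1
a_1=1:  p_1=1·18+1=19,  q_1=1·1+0=1
a_2=1:  p_2=1·19+18=37,  q_2=1·1+1=2
…
a_5=3:  p_5=3·204+167=779,  q_5=3·11+9=42
a_6=1:  p_6=1·779+204=983,  q_6=1·42+11=53
…
a_8=1:  p_8=1·4711+983=5694,  q_8=1·254+53=307
a_9=1:  p_9=1·5694+4711=10405,  q_9=1·307+254=561
→ (10405, 561).  Check: 10405²=108264025, 344·561²=108264024, difference 1.
n=2: (10405,561)∘(10405,561) = (10405·10405+344·561·561, 10405·561+561·10405) = (216528049,11674410)
n=3: (216528049,11674410)∘(10405,561) = (10405·216528049+344·561·11674410, 10405·11674410+561·216528049) = (4505948689285,242944471539)
n=4: (4505948689285,242944471539)∘(10405,561) = (10405·4505948689285+344·561·242944471539, 10405·242944471539+561·4505948689285) = (93768792007492801,5055674441052180)
n=5: (93768792007492801,5055674441052180)∘(10405,561) = (10405·93768792007492801+344·561·5055674441052180, 10405·5055674441052180+561·93768792007492801) = (1951328557169976499525,105208584875351394261)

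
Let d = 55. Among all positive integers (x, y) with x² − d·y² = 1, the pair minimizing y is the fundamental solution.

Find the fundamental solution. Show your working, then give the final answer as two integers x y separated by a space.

89 12

d=55: √d = [7; 2,2,2,14] (ℓ=4, even), read p_3/q_3
a_0=7:  p_0=7·1+0=7,  q_0=7·0+1=1
a_1=2:  p_1=2·7+1=15,  q_1=2·1+0=2
a_2=2:  p_2=2·15+7=37,  q_2=2·2+1=5
a_3=2:  p_3=2·37+15=89,  q_3=2·5+2=12
(x₁, y₁) = (89, 12);  89² − 55·12² = 1 ✓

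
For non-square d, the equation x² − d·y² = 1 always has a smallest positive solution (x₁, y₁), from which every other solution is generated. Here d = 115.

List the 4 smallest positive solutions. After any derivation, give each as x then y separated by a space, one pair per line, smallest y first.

1126 105
2535751 236460
5710510126 532507815
12860066268001 1199207362920

[10; 1,2,1,1,1,1,1,2,1,20] for √115; ℓ=10 ⇒ convergent index 9
a_0=10:  p_0=10·1+0=10,  q_0=10·0+1=1
a_1=1:  p_1=1·10+1=11,  q_1=1·1+0=1
…
a_3=1:  p_3=1·32+11=43,  q_3=1·3+1=4
a_4=1:  p_4=1·43+32=75,  q_4=1·4+3=7
a_5=1:  p_5=1·75+43=118,  q_5=1·7+4=11
a_6=1:  p_6=1·118+75=193,  q_6=1·11+7=18
a_7=1:  p_7=1·193+118=311,  q_7=1·18+11=29
a_8=2:  p_8=2·311+193=815,  q_8=2·29+18=76
a_9=1:  p_9=1·815+311=1126,  q_9=1·76+29=105
fundamental: x₁=1126, y₁=105  (since 1267876 − 115·11025 = 1)
(x_2, y_2) = (1126·1126 + 115·105·105, 1126·105 + 105·1126) = (2535751, 236460)
(x_3, y_3) = (1126·2535751 + 115·105·236460, 1126·236460 + 105·2535751) = (5710510126, 532507815)
(x_4, y_4) = (1126·5710510126 + 115·105·532507815, 1126·532507815 + 105·5710510126) = (12860066268001, 1199207362920)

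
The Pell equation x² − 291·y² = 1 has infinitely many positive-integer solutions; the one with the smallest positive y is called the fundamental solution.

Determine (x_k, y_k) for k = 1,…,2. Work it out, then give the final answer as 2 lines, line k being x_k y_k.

[17; 17,34] for √291; ℓ=2 ⇒ convergent index 1
step 0: (17, 1)  from 17·(1,0) + (0,1)
step 1: (290, 17)  from 17·(17,1) + (1,0)
fundamental: x₁=290, y₁=17  (since 84100 − 291·289 = 1)
(x_2, y_2) = (290·290 + 291·17·17, 290·17 + 17·290) = (168199, 9860)

290 17
168199 9860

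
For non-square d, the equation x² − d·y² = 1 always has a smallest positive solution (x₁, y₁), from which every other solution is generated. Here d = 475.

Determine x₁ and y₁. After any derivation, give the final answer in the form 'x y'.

√475 → a₀=21, period (1,3,1,6,2,6,1,3,1,42); ℓ=10 even so k=9
i=0: a=21 ⇒ p=21, q=1
i=1: a=1 ⇒ p=22, q=1
…
i=8: a=3 ⇒ p=45921, q=2107
i=9: a=1 ⇒ p=57799, q=2652
(x₁, y₁) = (57799, 2652);  57799² − 475·2652² = 1 ✓

57799 2652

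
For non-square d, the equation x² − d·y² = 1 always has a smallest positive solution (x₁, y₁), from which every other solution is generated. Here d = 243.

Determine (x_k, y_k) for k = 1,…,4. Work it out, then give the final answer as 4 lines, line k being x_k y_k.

d=243: √d = [15; 1,1,2,3,15,3,2,1,1,30] (ℓ=10, even), read p_9/q_9
a_0=15:  p_0=15·1+0=15,  q_0=15·0+1=1
…
a_2=1:  p_2=1·16+15=31,  q_2=1·1+1=2
…
a_6=3:  p_6=3·4053+265=12424,  q_6=3·260+17=797
a_7=2:  p_7=2·12424+4053=28901,  q_7=2·797+260=1854
a_8=1:  p_8=1·28901+12424=41325,  q_8=1·1854+797=2651
a_9=1:  p_9=1·41325+28901=70226,  q_9=1·2651+1854=4505
→ (70226, 4505).  Check: 70226²=4931691076, 243·4505²=4931691075, difference 1.
(x_2, y_2) = (70226·70226 + 243·4505·4505, 70226·4505 + 4505·70226) = (9863382151, 632736260)
(x_3, y_3) = (70226·9863382151 + 243·4505·632736260, 70226·632736260 + 4505·9863382151) = (1385331749802026, 88869073185015)
(x_4, y_4) = (70226·1385331749802026 + 243·4505·88869073185015, 70226·88869073185015 + 4505·1385331749802026) = (194572614913330773601, 12481839066348990520)

70226 4505
9863382151 632736260
1385331749802026 88869073185015
194572614913330773601 12481839066348990520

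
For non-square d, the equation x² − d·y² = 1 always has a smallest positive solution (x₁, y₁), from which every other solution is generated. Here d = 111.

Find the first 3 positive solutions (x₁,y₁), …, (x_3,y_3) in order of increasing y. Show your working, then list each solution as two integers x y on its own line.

√111 = [10; 1,1,6,1,1,20, …], period ℓ=6 (even) → k=5
k=0  a_k=10  p_k/q_k = 10/1
…
k=2  a_k=1  p_k/q_k = 21/2
…
k=4  a_k=1  p_k/q_k = 158/15
k=5  a_k=1  p_k/q_k = 295/28
(x₁, y₁) = (295, 28);  295² − 111·28² = 1 ✓
k=2:  x_2 = 295·295+111·28·28 = 174049,  y_2 = 295·28+28·295 = 16520
k=3:  x_3 = 295·174049+111·28·16520 = 102688615,  y_3 = 295·16520+28·174049 = 9746772

295 28
174049 16520
102688615 9746772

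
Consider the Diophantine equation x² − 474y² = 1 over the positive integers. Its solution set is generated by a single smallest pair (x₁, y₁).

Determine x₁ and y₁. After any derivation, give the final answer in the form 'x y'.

√474 = [21; 1,3,2,1,1,…,3,1,42, …], period ℓ=14 (even) → k=13
a_0=21:  p_0=21·1+0=21,  q_0=21·0+1=1
…
a_2=3:  p_2=3·22+21=87,  q_2=3·1+1=4
…
a_5=1:  p_5=1·283+196=479,  q_5=1·13+9=22
a_6=1:  p_6=1·479+283=762,  q_6=1·22+13=35
a_7=6:  p_7=6·762+479=5051,  q_7=6·35+22=232
…
a_11=2:  p_11=2·16677+10864=44218,  q_11=2·766+499=2031
a_12=3:  p_12=3·44218+16677=149331,  q_12=3·2031+766=6859
a_13=1:  p_13=1·149331+44218=193549,  q_13=1·6859+2031=8890
(x₁, y₁) = (193549, 8890);  193549² − 474·8890² = 1 ✓

193549 8890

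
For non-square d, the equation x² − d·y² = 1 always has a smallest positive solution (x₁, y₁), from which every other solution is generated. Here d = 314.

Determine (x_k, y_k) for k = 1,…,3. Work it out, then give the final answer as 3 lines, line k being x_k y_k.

392499 22150
308110930001 17387705700
241866463828532499 13649314199066450

√314 = [17; 1,2,1,1,2,1,34, …], period ℓ=7 (odd) → k=13
a_0=17:  p_0=17·1+0=17,  q_0=17·0+1=1
…
a_2=2:  p_2=2·18+17=53,  q_2=2·1+1=3
…
a_4=1:  p_4=1·71+53=124,  q_4=1·4+3=7
…
a_6=1:  p_6=1·319+124=443,  q_6=1·18+7=25
…
a_8=1:  p_8=1·15381+443=15824,  q_8=1·868+25=893
a_9=2:  p_9=2·15824+15381=47029,  q_9=2·893+868=2654
…
a_11=1:  p_11=1·62853+47029=109882,  q_11=1·3547+2654=6201
a_12=2:  p_12=2·109882+62853=282617,  q_12=2·6201+3547=15949
a_13=1:  p_13=1·282617+109882=392499,  q_13=1·15949+6201=22150
→ (392499, 22150).  Check: 392499²=154055465001, 314·22150²=154055465000, difference 1.
(x_2, y_2) = (392499·392499 + 314·22150·22150, 392499·22150 + 22150·392499) = (308110930001, 17387705700)
(x_3, y_3) = (392499·308110930001 + 314·22150·17387705700, 392499·17387705700 + 22150·308110930001) = (241866463828532499, 13649314199066450)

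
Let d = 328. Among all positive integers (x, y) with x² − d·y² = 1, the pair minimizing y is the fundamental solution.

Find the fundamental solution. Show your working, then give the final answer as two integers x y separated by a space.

d=328: √d = [18; 9,36] (ℓ=2, even), read p_1/q_1
k=0  a_k=18  p_k/q_k = 18/1
k=1  a_k=9  p_k/q_k = 163/9
→ (163, 9).  Check: 163²=26569, 328·9²=26568, difference 1.

163 9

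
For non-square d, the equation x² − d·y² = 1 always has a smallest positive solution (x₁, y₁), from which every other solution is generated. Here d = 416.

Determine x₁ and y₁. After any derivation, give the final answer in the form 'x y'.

5201 255

[20; 2,1,1,9,1,1,2,40] for √416; ℓ=8 ⇒ convergent index 7
i=0: a=20 ⇒ p=20, q=1
i=1: a=2 ⇒ p=41, q=2
i=2: a=1 ⇒ p=61, q=3
…
i=4: a=9 ⇒ p=979, q=48
i=5: a=1 ⇒ p=1081, q=53
i=6: a=1 ⇒ p=2060, q=101
i=7: a=2 ⇒ p=5201, q=255
fundamental: x₁=5201, y₁=255  (since 27050401 − 416·65025 = 1)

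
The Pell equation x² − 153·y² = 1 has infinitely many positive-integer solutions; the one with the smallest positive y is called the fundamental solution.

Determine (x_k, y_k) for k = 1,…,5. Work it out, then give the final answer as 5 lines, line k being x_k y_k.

2177 176
9478657 766304
41270070401 3336487440
179689877047297 14527065547456
782369683393860737 63250840057135984

√153 = [12; 2,1,2,2,2,1,2,24, …], period ℓ=8 (even) → k=7
i=0: a=12 ⇒ p=12, q=1
…
i=3: a=2 ⇒ p=99, q=8
i=4: a=2 ⇒ p=235, q=19
…
i=6: a=1 ⇒ p=804, q=65
i=7: a=2 ⇒ p=2177, q=176
(x₁, y₁) = (2177, 176);  2177² − 153·176² = 1 ✓
k=2:  x_2 = 2177·2177+153·176·176 = 9478657,  y_2 = 2177·176+176·2177 = 766304
k=3:  x_3 = 2177·9478657+153·176·766304 = 41270070401,  y_3 = 2177·766304+176·9478657 = 3336487440
k=4:  x_4 = 2177·41270070401+153·176·3336487440 = 179689877047297,  y_4 = 2177·3336487440+176·41270070401 = 14527065547456
k=5:  x_5 = 2177·179689877047297+153·176·14527065547456 = 782369683393860737,  y_5 = 2177·14527065547456+176·179689877047297 = 63250840057135984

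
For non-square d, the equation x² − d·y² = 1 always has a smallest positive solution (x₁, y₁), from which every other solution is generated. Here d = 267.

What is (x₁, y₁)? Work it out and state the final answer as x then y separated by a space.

[16; 2,1,15,1,2,32] for √267; ℓ=6 ⇒ convergent index 5
i=0: a=16 ⇒ p=16, q=1
i=1: a=2 ⇒ p=33, q=2
…
i=3: a=15 ⇒ p=768, q=47
i=4: a=1 ⇒ p=817, q=50
i=5: a=2 ⇒ p=2402, q=147
(x₁, y₁) = (2402, 147);  2402² − 267·147² = 1 ✓

2402 147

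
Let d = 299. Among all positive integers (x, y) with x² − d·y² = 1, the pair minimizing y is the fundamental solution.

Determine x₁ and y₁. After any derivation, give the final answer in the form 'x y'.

[17; 3,2,3,34] for √299; ℓ=4 ⇒ convergent index 3
i=0: a=17 ⇒ p=17, q=1
i=1: a=3 ⇒ p=52, q=3
i=2: a=2 ⇒ p=121, q=7
i=3: a=3 ⇒ p=415, q=24
(x₁, y₁) = (415, 24);  415² − 299·24² = 1 ✓

415 24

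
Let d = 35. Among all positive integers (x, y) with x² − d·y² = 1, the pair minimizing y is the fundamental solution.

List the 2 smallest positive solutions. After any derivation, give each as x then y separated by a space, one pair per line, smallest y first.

6 1
71 12

√35 → a₀=5, period (1,10); ℓ=2 even so k=1
i=0: a=5 ⇒ p=5, q=1
i=1: a=1 ⇒ p=6, q=1
fundamental: x₁=6, y₁=1  (since 36 − 35·1 = 1)
k=2:  x_2 = 6·6+35·1·1 = 71,  y_2 = 6·1+1·6 = 12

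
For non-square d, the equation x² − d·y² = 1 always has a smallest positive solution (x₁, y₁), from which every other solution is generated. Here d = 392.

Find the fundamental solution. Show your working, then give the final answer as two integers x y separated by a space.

d=392: √d = [19; 1,3,1,38] (ℓ=4, even), read p_3/q_3
step 0: (19, 1)  from 19·(1,0) + (0,1)
step 1: (20, 1)  from 1·(19,1) + (1,0)
step 2: (79, 4)  from 3·(20,1) + (19,1)
step 3: (99, 5)  from 1·(79,4) + (20,1)
fundamental: x₁=99, y₁=5  (since 9801 − 392·25 = 1)

99 5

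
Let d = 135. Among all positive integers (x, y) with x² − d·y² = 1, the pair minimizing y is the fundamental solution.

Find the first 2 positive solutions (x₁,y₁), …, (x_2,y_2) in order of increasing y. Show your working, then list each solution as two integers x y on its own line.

[11; 1,1,1,1,1,1,1,22] for √135; ℓ=8 ⇒ convergent index 7
step 0: (11, 1)  from 11·(1,0) + (0,1)
…
step 4: (58, 5)  from 1·(35,3) + (23,2)
…
step 6: (151, 13)  from 1·(93,8) + (58,5)
step 7: (244, 21)  from 1·(151,13) + (93,8)
(x₁, y₁) = (244, 21);  244² − 135·21² = 1 ✓
(x_2, y_2) = (244·244 + 135·21·21, 244·21 + 21·244) = (119071, 10248)

244 21
119071 10248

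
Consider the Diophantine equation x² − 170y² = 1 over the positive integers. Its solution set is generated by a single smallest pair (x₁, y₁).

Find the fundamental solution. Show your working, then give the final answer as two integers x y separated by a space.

339 26

d=170: √d = [13; 26] (ℓ=1, odd), read p_1/q_1
i=0: a=13 ⇒ p=13, q=1
i=1: a=26 ⇒ p=339, q=26
→ (339, 26).  Check: 339²=114921, 170·26²=114920, difference 1.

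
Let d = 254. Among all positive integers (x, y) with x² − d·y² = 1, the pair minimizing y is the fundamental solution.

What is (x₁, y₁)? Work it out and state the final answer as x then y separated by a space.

√254 → a₀=15, period (1,14,1,30); ℓ=4 even so k=3
a_0=15:  p_0=15·1+0=15,  q_0=15·0+1=1
a_1=1:  p_1=1·15+1=16,  q_1=1·1+0=1
a_2=14:  p_2=14·16+15=239,  q_2=14·1+1=15
a_3=1:  p_3=1·239+16=255,  q_3=1·15+1=16
(x₁, y₁) = (255, 16);  255² − 254·16² = 1 ✓

255 16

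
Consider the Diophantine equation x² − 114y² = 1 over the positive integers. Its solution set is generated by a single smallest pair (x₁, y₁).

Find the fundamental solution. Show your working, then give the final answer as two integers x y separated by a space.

√114 → a₀=10, period (1,2,10,2,1,20); ℓ=6 even so k=5
a_0=10:  p_0=10·1+0=10,  q_0=10·0+1=1
…
a_4=2:  p_4=2·331+32=694,  q_4=2·31+3=65
a_5=1:  p_5=1·694+331=1025,  q_5=1·65+31=96
(x₁, y₁) = (1025, 96);  1025² − 114·96² = 1 ✓

1025 96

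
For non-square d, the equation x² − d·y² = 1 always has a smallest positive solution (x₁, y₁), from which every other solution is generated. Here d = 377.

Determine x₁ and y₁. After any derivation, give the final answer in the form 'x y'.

233 12

√377 → a₀=19, period (2,2,2,38); ℓ=4 even so k=3
k=0  a_k=19  p_k/q_k = 19/1
…
k=2  a_k=2  p_k/q_k = 97/5
k=3  a_k=2  p_k/q_k = 233/12
(x₁, y₁) = (233, 12);  233² − 377·12² = 1 ✓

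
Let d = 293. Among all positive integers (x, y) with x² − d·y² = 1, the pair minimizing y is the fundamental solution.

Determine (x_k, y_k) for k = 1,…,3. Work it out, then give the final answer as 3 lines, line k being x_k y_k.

12320649 719780
303596783562401 17736313474440
7481018815602612315849 437045785745090703340

d=293: √d = [17; 8,1,1,8,34] (ℓ=5, odd), read p_9/q_9
i=0: a=17 ⇒ p=17, q=1
i=1: a=8 ⇒ p=137, q=8
…
i=3: a=1 ⇒ p=291, q=17
i=4: a=8 ⇒ p=2482, q=145
i=5: a=34 ⇒ p=84679, q=4947
…
i=7: a=1 ⇒ p=764593, q=44668
i=8: a=1 ⇒ p=1444507, q=84389
i=9: a=8 ⇒ p=12320649, q=719780
fundamental: x₁=12320649, y₁=719780  (since 151798391781201 − 293·518083248400 = 1)
(x_2, y_2) = (12320649·12320649 + 293·719780·719780, 12320649·719780 + 719780·12320649) = (303596783562401, 17736313474440)
(x_3, y_3) = (12320649·303596783562401 + 293·719780·17736313474440, 12320649·17736313474440 + 719780·303596783562401) = (7481018815602612315849, 437045785745090703340)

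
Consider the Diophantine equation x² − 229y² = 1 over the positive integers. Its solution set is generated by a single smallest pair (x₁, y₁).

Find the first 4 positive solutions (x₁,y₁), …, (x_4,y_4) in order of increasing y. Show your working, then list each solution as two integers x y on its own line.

5848201 386460
68402909872801 4520191516920
800067931842043513801 52869977098885735380
9357916158133073035999171201 618388505879356792878585840

d=229: √d = [15; 7,1,1,7,30] (ℓ=5, odd), read p_9/q_9
step 0: (15, 1)  from 15·(1,0) + (0,1)
…
step 2: (121, 8)  from 1·(106,7) + (15,1)
…
step 5: (51527, 3405)  from 30·(1710,113) + (227,15)
step 6: (362399, 23948)  from 7·(51527,3405) + (1710,113)
…
step 8: (776325, 51301)  from 1·(413926,27353) + (362399,23948)
step 9: (5848201, 386460)  from 7·(776325,51301) + (413926,27353)
fundamental: x₁=5848201, y₁=386460  (since 34201454936401 − 229·149351331600 = 1)
(x_2, y_2) = (5848201·5848201 + 229·386460·386460, 5848201·386460 + 386460·5848201) = (68402909872801, 4520191516920)
(x_3, y_3) = (5848201·68402909872801 + 229·386460·4520191516920, 5848201·4520191516920 + 386460·68402909872801) = (800067931842043513801, 52869977098885735380)
(x_4, y_4) = (5848201·800067931842043513801 + 229·386460·52869977098885735380, 5848201·52869977098885735380 + 386460·800067931842043513801) = (9357916158133073035999171201, 618388505879356792878585840)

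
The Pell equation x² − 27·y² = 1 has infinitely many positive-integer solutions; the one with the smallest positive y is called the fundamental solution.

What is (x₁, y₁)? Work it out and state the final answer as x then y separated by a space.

26 5

[5; 5,10] for √27; ℓ=2 ⇒ convergent index 1
i=0: a=5 ⇒ p=5, q=1
i=1: a=5 ⇒ p=26, q=5
fundamental: x₁=26, y₁=5  (since 676 − 27·25 = 1)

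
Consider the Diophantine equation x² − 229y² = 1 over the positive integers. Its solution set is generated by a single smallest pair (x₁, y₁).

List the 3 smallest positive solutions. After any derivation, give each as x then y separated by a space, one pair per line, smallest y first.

√229 → a₀=15, period (7,1,1,7,30); ℓ=5 odd so k=9
a_0=15:  p_0=15·1+0=15,  q_0=15·0+1=1
…
a_2=1:  p_2=1·106+15=121,  q_2=1·7+1=8
…
a_6=7:  p_6=7·51527+1710=362399,  q_6=7·3405+113=23948
a_7=1:  p_7=1·362399+51527=413926,  q_7=1·23948+3405=27353
a_8=1:  p_8=1·413926+362399=776325,  q_8=1·27353+23948=51301
a_9=7:  p_9=7·776325+413926=5848201,  q_9=7·51301+27353=386460
fundamental: x₁=5848201, y₁=386460  (since 34201454936401 − 229·149351331600 = 1)
k=2:  x_2 = 5848201·5848201+229·386460·386460 = 68402909872801,  y_2 = 5848201·386460+386460·5848201 = 4520191516920
k=3:  x_3 = 5848201·68402909872801+229·386460·4520191516920 = 800067931842043513801,  y_3 = 5848201·4520191516920+386460·68402909872801 = 52869977098885735380

5848201 386460
68402909872801 4520191516920
800067931842043513801 52869977098885735380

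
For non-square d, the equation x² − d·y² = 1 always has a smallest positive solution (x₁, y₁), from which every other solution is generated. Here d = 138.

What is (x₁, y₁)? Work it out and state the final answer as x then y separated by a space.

47 4

d=138: √d = [11; 1,2,1,22] (ℓ=4, even), read p_3/q_3
k=0  a_k=11  p_k/q_k = 11/1
…
k=2  a_k=2  p_k/q_k = 35/3
k=3  a_k=1  p_k/q_k = 47/4
(x₁, y₁) = (47, 4);  47² − 138·4² = 1 ✓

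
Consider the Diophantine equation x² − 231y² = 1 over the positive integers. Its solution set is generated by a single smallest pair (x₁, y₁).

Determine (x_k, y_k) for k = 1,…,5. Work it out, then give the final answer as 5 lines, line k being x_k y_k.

76 5
11551 760
1755676 115515
266851201 17557520
40559626876 2668627525

√231 → a₀=15, period (5,30); ℓ=2 even so k=1
k=0  a_k=15  p_k/q_k = 15/1
k=1  a_k=5  p_k/q_k = 76/5
→ (76, 5).  Check: 76²=5776, 231·5²=5775, difference 1.
n=2: (76,5)∘(76,5) = (76·76+231·5·5, 76·5+5·76) = (11551,760)
n=3: (11551,760)∘(76,5) = (76·11551+231·5·760, 76·760+5·11551) = (1755676,115515)
n=4: (1755676,115515)∘(76,5) = (76·1755676+231·5·115515, 76·115515+5·1755676) = (266851201,17557520)
n=5: (266851201,17557520)∘(76,5) = (76·266851201+231·5·17557520, 76·17557520+5·266851201) = (40559626876,2668627525)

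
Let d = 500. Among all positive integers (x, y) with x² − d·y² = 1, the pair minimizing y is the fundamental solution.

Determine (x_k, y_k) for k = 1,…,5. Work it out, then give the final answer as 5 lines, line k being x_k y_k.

930249 41602
1730726404001 77400437796
3220013013190122249 144003359718540806
5990827771012465337616001 267917962749548332043592
11145923086309929722690704506249 498460833859465169310720288010

√500 → a₀=22, period (2,1,3,2,1,…,1,2,44); ℓ=14 even so k=13
step 0: (22, 1)  from 22·(1,0) + (0,1)
step 1: (45, 2)  from 2·(22,1) + (1,0)
…
step 3: (246, 11)  from 3·(67,3) + (45,2)
…
step 5: (805, 36)  from 1·(559,25) + (246,11)
step 6: (1364, 61)  from 1·(805,36) + (559,25)
…
step 9: (30254, 1353)  from 1·(15809,707) + (14445,646)
…
step 11: (259205, 11592)  from 3·(76317,3413) + (30254,1353)
step 12: (335522, 15005)  from 1·(259205,11592) + (76317,3413)
step 13: (930249, 41602)  from 2·(335522,15005) + (259205,11592)
fundamental: x₁=930249, y₁=41602  (since 865363202001 − 500·1730726404 = 1)
(930249+41602√500)^2 = 1730726404001 + 77400437796√500
(930249+41602√500)^3 = 3220013013190122249 + 144003359718540806√500
(930249+41602√500)^4 = 5990827771012465337616001 + 267917962749548332043592√500
(930249+41602√500)^5 = 11145923086309929722690704506249 + 498460833859465169310720288010√500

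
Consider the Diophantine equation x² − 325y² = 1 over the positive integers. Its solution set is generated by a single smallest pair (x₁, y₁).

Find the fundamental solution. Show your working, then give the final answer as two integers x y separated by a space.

649 36

√325 = [18; 36, …], period ℓ=1 (odd) → k=1
a_0=18:  p_0=18·1+0=18,  q_0=18·0+1=1
a_1=36:  p_1=36·18+1=649,  q_1=36·1+0=36
(x₁, y₁) = (649, 36);  649² − 325·36² = 1 ✓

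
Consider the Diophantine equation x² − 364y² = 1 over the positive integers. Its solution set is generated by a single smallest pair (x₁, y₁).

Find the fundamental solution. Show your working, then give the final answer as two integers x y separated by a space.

4954951 259710

√364 = [19; 12,1,2,3,1,8,1,3,2,1,12,38, …], period ℓ=12 (even) → k=11
k=0  a_k=19  p_k/q_k = 19/1
…
k=2  a_k=1  p_k/q_k = 248/13
…
k=4  a_k=3  p_k/q_k = 2423/127
…
k=6  a_k=8  p_k/q_k = 27607/1447
…
k=8  a_k=3  p_k/q_k = 119872/6283
…
k=10  a_k=1  p_k/q_k = 390371/20461
k=11  a_k=12  p_k/q_k = 4954951/259710
→ (4954951, 259710).  Check: 4954951²=24551539412401, 364·259710²=24551539412400, difference 1.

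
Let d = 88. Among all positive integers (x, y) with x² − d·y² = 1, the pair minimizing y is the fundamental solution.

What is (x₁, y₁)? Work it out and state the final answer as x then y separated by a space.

√88 → a₀=9, period (2,1,1,1,2,18); ℓ=6 even so k=5
a_0=9:  p_0=9·1+0=9,  q_0=9·0+1=1
a_1=2:  p_1=2·9+1=19,  q_1=2·1+0=2
a_2=1:  p_2=1·19+9=28,  q_2=1·2+1=3
…
a_4=1:  p_4=1·47+28=75,  q_4=1·5+3=8
a_5=2:  p_5=2·75+47=197,  q_5=2·8+5=21
(x₁, y₁) = (197, 21);  197² − 88·21² = 1 ✓

197 21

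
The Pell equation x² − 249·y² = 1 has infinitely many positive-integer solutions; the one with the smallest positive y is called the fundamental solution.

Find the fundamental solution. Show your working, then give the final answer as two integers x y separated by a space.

8553815 542076

d=249: √d = [15; 1,3,1,1,5,…,3,1,30] (ℓ=16, even), read p_15/q_15
a_0=15:  p_0=15·1+0=15,  q_0=15·0+1=1
…
a_3=1:  p_3=1·63+16=79,  q_3=1·4+1=5
…
a_6=1:  p_6=1·789+142=931,  q_6=1·50+9=59
…
a_8=10:  p_8=10·3582+931=36751,  q_8=10·227+59=2329
…
a_10=1:  p_10=1·113835+36751=150586,  q_10=1·7214+2329=9543
…
a_12=1:  p_12=1·866765+150586=1017351,  q_12=1·54929+9543=64472
…
a_14=3:  p_14=3·1884116+1017351=6669699,  q_14=3·119401+64472=422675
a_15=1:  p_15=1·6669699+1884116=8553815,  q_15=1·422675+119401=542076
(x₁, y₁) = (8553815, 542076);  8553815² − 249·542076² = 1 ✓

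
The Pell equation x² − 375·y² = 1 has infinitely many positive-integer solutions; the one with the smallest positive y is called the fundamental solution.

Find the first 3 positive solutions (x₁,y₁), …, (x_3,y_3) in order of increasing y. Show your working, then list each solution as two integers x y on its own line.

15124 781
457470751 23623688
13837575261124 714569313843

[19; 2,1,2,1,5,1,2,1,2,38] for √375; ℓ=10 ⇒ convergent index 9
a_0=19:  p_0=19·1+0=19,  q_0=19·0+1=1
…
a_3=2:  p_3=2·58+39=155,  q_3=2·3+2=8
…
a_6=1:  p_6=1·1220+213=1433,  q_6=1·63+11=74
…
a_8=1:  p_8=1·4086+1433=5519,  q_8=1·211+74=285
a_9=2:  p_9=2·5519+4086=15124,  q_9=2·285+211=781
fundamental: x₁=15124, y₁=781  (since 228735376 − 375·609961 = 1)
k=2:  x_2 = 15124·15124+375·781·781 = 457470751,  y_2 = 15124·781+781·15124 = 23623688
k=3:  x_3 = 15124·457470751+375·781·23623688 = 13837575261124,  y_3 = 15124·23623688+781·457470751 = 714569313843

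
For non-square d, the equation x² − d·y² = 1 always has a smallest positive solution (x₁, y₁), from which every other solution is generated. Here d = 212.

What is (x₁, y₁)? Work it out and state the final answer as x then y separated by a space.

√212 = [14; 1,1,3,1,1,…,1,1,28, …], period ℓ=14 (even) → k=13
a_0=14:  p_0=14·1+0=14,  q_0=14·0+1=1
a_1=1:  p_1=1·14+1=15,  q_1=1·1+0=1
a_2=1:  p_2=1·15+14=29,  q_2=1·1+1=2
…
a_4=1:  p_4=1·102+29=131,  q_4=1·7+2=9
…
a_6=1:  p_6=1·233+131=364,  q_6=1·16+9=25
…
a_10=1:  p_10=1·5198+2781=7979,  q_10=1·357+191=548
…
a_12=1:  p_12=1·29135+7979=37114,  q_12=1·2001+548=2549
a_13=1:  p_13=1·37114+29135=66249,  q_13=1·2549+2001=4550
→ (66249, 4550).  Check: 66249²=4388930001, 212·4550²=4388930000, difference 1.

66249 4550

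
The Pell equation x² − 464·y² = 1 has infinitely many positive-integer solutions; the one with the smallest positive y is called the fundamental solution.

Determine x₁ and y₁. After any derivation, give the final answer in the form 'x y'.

9801 455

d=464: √d = [21; 1,1,5,1,1,1,5,1,1,42] (ℓ=10, even), read p_9/q_9
a_0=21:  p_0=21·1+0=21,  q_0=21·0+1=1
…
a_2=1:  p_2=1·22+21=43,  q_2=1·1+1=2
…
a_4=1:  p_4=1·237+43=280,  q_4=1·11+2=13
…
a_7=5:  p_7=5·797+517=4502,  q_7=5·37+24=209
a_8=1:  p_8=1·4502+797=5299,  q_8=1·209+37=246
a_9=1:  p_9=1·5299+4502=9801,  q_9=1·246+209=455
fundamental: x₁=9801, y₁=455  (since 96059601 − 464·207025 = 1)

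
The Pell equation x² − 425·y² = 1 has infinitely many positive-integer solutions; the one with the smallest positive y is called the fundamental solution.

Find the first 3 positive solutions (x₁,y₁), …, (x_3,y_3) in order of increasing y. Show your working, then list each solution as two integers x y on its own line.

[20; 1,1,1,1,1,1,40] for √425; ℓ=7 ⇒ convergent index 13
step 0: (20, 1)  from 20·(1,0) + (0,1)
step 1: (21, 1)  from 1·(20,1) + (1,0)
step 2: (41, 2)  from 1·(21,1) + (20,1)
…
step 5: (165, 8)  from 1·(103,5) + (62,3)
step 6: (268, 13)  from 1·(165,8) + (103,5)
step 7: (10885, 528)  from 40·(268,13) + (165,8)
…
step 10: (33191, 1610)  from 1·(22038,1069) + (11153,541)
…
step 12: (88420, 4289)  from 1·(55229,2679) + (33191,1610)
step 13: (143649, 6968)  from 1·(88420,4289) + (55229,2679)
fundamental: x₁=143649, y₁=6968  (since 20635035201 − 425·48553024 = 1)
(143649+6968√425)^2 = 41270070401 + 2001892464√425
(143649+6968√425)^3 = 11856808685922849 + 575139701115304√425

143649 6968
41270070401 2001892464
11856808685922849 575139701115304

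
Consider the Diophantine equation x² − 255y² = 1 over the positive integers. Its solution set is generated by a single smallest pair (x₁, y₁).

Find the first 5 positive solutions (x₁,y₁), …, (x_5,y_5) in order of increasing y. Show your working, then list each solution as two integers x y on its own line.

16 1
511 32
16336 1023
522241 32704
16695376 1045505

√255 = [15; 1,30, …], period ℓ=2 (even) → k=1
step 0: (15, 1)  from 15·(1,0) + (0,1)
step 1: (16, 1)  from 1·(15,1) + (1,0)
→ (16, 1).  Check: 16²=256, 255·1²=255, difference 1.
(x_2, y_2) = (16·16 + 255·1·1, 16·1 + 1·16) = (511, 32)
(x_3, y_3) = (16·511 + 255·1·32, 16·32 + 1·511) = (16336, 1023)
(x_4, y_4) = (16·16336 + 255·1·1023, 16·1023 + 1·16336) = (522241, 32704)
(x_5, y_5) = (16·522241 + 255·1·32704, 16·32704 + 1·522241) = (16695376, 1045505)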